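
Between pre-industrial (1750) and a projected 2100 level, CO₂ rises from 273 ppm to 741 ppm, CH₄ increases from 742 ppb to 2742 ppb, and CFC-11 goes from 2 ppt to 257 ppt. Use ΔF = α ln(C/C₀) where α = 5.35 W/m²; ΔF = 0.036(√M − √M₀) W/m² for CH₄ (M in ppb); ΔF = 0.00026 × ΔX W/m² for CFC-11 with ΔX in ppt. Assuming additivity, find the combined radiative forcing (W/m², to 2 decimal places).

CO₂: 5.35 × ln(741/273) = 5.35 × ln(2.71429) = 5.35 × 0.99853 = 5.3421 W/m².
CH₄: 0.036 × (√2742 − √742) = 0.036 × (52.3641 − 27.2397) = 0.036 × 25.1244 = 0.9045 W/m².
CFC-11: ΔF = 0.00026 × (257 − 2) = 0.00026 × 255 = 0.0663 W/m².
Total ΔF = 5.3421 + 0.9045 + 0.0663 = 6.3129 W/m².

ΔF = 6.31 W/m²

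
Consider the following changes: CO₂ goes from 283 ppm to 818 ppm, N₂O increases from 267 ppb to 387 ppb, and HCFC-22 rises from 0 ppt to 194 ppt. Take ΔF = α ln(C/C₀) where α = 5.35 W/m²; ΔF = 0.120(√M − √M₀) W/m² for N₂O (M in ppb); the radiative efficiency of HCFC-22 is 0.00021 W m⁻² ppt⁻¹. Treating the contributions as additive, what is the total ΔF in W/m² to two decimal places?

ΔF = 6.12 W/m²

CO₂: 5.35 × ln(818/283) = 5.35 × ln(2.89046) = 5.35 × 1.06142 = 5.6786 W/m².
N₂O: 0.120 × (√387 − √267) = 0.120 × (19.6723 − 16.3401) = 0.120 × 3.3322 = 0.3999 W/m².
HCFC-22: ΔF = 0.00021 × (194 − 0) = 0.00021 × 194 = 0.0407 W/m².
Total ΔF = 5.6786 + 0.3999 + 0.0407 = 6.1192 W/m².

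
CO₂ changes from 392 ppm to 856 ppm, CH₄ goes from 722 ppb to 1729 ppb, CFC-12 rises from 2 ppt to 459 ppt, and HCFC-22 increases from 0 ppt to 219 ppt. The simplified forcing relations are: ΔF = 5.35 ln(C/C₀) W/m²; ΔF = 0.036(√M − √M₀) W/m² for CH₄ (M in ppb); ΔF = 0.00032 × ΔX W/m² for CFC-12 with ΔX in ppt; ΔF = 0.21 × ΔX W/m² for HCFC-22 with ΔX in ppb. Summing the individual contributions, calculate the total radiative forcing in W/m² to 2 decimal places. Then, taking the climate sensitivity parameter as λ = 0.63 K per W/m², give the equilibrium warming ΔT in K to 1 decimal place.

ΔF = 4.90 W/m²; ΔT = 3.1 K

CO₂: 5.35 × ln(856/392) = 5.35 × ln(2.18367) = 5.35 × 0.78101 = 4.1784 W/m².
CH₄: 0.036 × (√1729 − √722) = 0.036 × (41.5812 − 26.8701) = 0.036 × 14.7111 = 0.5296 W/m².
CFC-12: ΔF = 0.00032 × (459 − 2) = 0.00032 × 457 = 0.1462 W/m².
HCFC-22: Δ = 219 − 0 = 219 ppt = 0.219 ppb; ΔF = 0.21 × 0.219 = 0.0460 W/m².
Total ΔF = 4.1784 + 0.5296 + 0.1462 + 0.0460 = 4.9002 W/m².
ΔT = λ ΔF = 0.63 × 4.90 = 3.0870 K.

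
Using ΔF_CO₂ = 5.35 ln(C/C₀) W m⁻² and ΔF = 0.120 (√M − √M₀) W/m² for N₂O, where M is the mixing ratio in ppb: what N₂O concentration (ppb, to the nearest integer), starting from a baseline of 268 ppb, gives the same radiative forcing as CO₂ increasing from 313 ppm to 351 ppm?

M ≈ 461 ppb

CO₂ forcing: 5.35 × ln(351/313) = 5.35 × 0.114583 = 0.61302 W/m².
Set 0.120(√M − √268) = 0.61302: √M = 0.61302/0.120 + √268 = 5.1085 + 16.3707 = 21.4792.
M = (21.4792)² = 461.36 ppb.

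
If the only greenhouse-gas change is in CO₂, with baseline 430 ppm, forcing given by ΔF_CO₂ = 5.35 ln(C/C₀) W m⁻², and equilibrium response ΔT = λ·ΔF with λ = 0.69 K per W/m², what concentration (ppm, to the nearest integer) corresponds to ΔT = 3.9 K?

Required forcing: ΔF = ΔT/λ = 3.9/0.69 = 5.6522 W/m².
Then ln(C/430) = ΔF/5.35 = 5.6522/5.35 = 1.05649.
So C = 430 × e^1.05649 = 430 × 2.87626 = 1236.79 ppm.

C ≈ 1237 ppm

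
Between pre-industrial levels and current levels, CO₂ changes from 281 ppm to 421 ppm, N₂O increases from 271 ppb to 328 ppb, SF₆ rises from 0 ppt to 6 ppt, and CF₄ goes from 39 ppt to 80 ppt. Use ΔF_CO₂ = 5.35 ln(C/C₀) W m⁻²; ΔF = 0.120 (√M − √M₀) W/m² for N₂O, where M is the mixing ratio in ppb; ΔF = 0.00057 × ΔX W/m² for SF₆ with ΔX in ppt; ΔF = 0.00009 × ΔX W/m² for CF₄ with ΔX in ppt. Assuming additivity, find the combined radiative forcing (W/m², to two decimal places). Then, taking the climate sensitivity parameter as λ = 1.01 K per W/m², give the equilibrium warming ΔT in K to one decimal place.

ΔF = 2.37 W/m²; ΔT = 2.4 K

CO₂: 5.35 × ln(421/281) = 5.35 × ln(1.49822) = 5.35 × 0.40428 = 2.1629 W/m².
N₂O: 0.120 × (√328 − √271) = 0.120 × (18.1108 − 16.4621) = 0.120 × 1.6487 = 0.1978 W/m².
SF₆: ΔF = 0.00057 × (6 − 0) = 0.00057 × 6 = 0.0034 W/m².
CF₄: ΔF = 0.00009 × (80 − 39) = 0.00009 × 41 = 0.0037 W/m².
Total ΔF = 2.1629 + 0.1978 + 0.0034 + 0.0037 = 2.3678 W/m².
ΔT = λ ΔF = 1.01 × 2.37 = 2.3937 K.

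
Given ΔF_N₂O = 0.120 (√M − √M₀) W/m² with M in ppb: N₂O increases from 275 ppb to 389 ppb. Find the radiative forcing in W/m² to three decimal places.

ΔF = 0.377 W/m²

N₂O: 0.120 × (√389 − √275) = 0.120 × (19.7231 − 16.5831) = 0.120 × 3.1400 = 0.3768 W/m².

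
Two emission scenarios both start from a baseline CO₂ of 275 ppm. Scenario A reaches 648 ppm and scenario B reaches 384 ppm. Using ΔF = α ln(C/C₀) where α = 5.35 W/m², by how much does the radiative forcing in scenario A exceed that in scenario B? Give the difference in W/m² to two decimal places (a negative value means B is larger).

ΔF_A = 5.35 ln(648/275) = 5.35 × 0.85712 = 4.5856 W/m².
ΔF_B = 5.35 ln(384/275) = 5.35 × 0.33387 = 1.7862 W/m².
Difference: 4.5856 − 1.7862 = 2.7994 W/m².
(Equivalently, ΔF_A − ΔF_B = 5.35 ln(648/384) = 5.35 × 0.52325 = 2.7994 W/m².)

ΔF_A − ΔF_B = 2.80 W/m²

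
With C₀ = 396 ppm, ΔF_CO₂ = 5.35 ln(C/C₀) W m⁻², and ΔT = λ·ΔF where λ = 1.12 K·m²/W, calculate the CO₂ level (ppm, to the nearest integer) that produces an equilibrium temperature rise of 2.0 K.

Required forcing: ΔF = ΔT/λ = 2.0/1.12 = 1.7857 W/m².
Then ln(C/396) = ΔF/5.35 = 1.7857/5.35 = 0.33378.
So C = 396 × e^0.33378 = 396 × 1.39624 = 552.91 ppm.

C ≈ 553 ppm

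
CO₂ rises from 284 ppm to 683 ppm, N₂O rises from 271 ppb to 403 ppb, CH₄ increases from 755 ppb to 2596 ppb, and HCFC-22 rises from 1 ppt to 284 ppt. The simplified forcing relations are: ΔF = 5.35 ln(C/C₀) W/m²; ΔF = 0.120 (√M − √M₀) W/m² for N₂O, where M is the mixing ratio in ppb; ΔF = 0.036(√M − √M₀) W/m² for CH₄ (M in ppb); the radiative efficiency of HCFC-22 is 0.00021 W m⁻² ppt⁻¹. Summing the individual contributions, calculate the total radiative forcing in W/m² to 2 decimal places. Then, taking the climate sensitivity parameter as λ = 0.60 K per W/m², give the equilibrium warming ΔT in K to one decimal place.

CO₂: 5.35 × ln(683/284) = 5.35 × ln(2.40493) = 5.35 × 0.87752 = 4.6947 W/m².
N₂O: 0.120 × (√403 − √271) = 0.120 × (20.0749 − 16.4621) = 0.120 × 3.6128 = 0.4335 W/m².
CH₄: 0.036 × (√2596 − √755) = 0.036 × (50.9510 − 27.4773) = 0.036 × 23.4737 = 0.8451 W/m².
HCFC-22: ΔF = 0.00021 × (284 − 1) = 0.00021 × 283 = 0.0594 W/m².
Total ΔF = 4.6947 + 0.4335 + 0.8451 + 0.0594 = 6.0327 W/m².
ΔT = λ ΔF = 0.60 × 6.03 = 3.6180 K.

ΔF = 6.03 W/m²; ΔT = 3.6 K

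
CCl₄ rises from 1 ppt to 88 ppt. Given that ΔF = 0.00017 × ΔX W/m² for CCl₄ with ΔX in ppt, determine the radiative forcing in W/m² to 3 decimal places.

ΔF = 0.015 W/m²

CCl₄: ΔF = 0.00017 × (88 − 1) = 0.00017 × 87 = 0.0148 W/m².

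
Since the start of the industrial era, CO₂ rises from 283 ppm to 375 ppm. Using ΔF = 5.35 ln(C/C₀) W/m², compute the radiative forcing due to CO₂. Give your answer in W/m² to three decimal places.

CO₂: 5.35 × ln(375/283) = 5.35 × ln(1.32509) = 5.35 × 0.28148 = 1.5059 W/m².

ΔF = 1.506 W/m²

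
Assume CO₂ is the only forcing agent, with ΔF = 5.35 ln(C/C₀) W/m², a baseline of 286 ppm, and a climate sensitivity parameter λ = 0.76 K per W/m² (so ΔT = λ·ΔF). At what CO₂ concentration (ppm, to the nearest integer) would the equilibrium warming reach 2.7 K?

C ≈ 556 ppm

Required forcing: ΔF = ΔT/λ = 2.7/0.76 = 3.5526 W/m².
Then ln(C/286) = ΔF/5.35 = 3.5526/5.35 = 0.66404.
So C = 286 × e^0.66404 = 286 × 1.94262 = 555.59 ppm.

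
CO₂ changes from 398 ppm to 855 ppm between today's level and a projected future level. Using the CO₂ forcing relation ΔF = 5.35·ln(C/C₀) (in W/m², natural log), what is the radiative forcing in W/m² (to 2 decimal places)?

ΔF = 4.09 W/m²

CO₂: 5.35 × ln(855/398) = 5.35 × ln(2.14824) = 5.35 × 0.76465 = 4.0909 W/m².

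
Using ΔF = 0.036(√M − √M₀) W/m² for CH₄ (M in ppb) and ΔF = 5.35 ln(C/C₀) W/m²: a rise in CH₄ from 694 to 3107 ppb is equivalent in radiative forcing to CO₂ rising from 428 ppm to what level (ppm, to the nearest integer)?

C ≈ 522 ppm

CH₄ forcing: 0.036 × (√3107 − √694) = 0.036 × (55.7405 − 26.3439) = 0.036 × 29.3966 = 1.05828 W/m².
Set 5.35 ln(C/428) = 1.05828: ln(C/428) = 1.05828/5.35 = 0.19781, so C = 428 × e^0.19781 = 428 × 1.21873 = 521.62 ppm.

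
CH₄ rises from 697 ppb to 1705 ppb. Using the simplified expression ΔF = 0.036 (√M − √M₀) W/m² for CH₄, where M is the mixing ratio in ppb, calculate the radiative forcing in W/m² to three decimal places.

CH₄: 0.036 × (√1705 − √697) = 0.036 × (41.2916 − 26.4008) = 0.036 × 14.8908 = 0.5361 W/m².

ΔF = 0.536 W/m²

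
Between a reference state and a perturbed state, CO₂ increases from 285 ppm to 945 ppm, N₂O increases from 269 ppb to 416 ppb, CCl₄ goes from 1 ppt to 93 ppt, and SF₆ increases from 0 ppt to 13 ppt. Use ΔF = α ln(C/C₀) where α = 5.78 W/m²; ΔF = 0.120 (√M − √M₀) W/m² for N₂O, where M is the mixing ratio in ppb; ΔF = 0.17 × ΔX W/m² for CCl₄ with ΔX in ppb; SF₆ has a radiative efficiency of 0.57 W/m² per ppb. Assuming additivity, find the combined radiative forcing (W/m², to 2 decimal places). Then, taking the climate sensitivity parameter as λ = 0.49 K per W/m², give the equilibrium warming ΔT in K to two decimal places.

ΔF = 7.43 W/m²; ΔT = 3.64 K

CO₂: 5.78 × ln(945/285) = 5.78 × ln(3.31579) = 5.78 × 1.19870 = 6.9285 W/m².
N₂O: 0.120 × (√416 − √269) = 0.120 × (20.3961 − 16.4012) = 0.120 × 3.9949 = 0.4794 W/m².
CCl₄: Δ = 93 − 1 = 92 ppt = 0.092 ppb; ΔF = 0.17 × 0.092 = 0.0156 W/m².
SF₆: Δ = 13 − 0 = 13 ppt = 0.013 ppb; ΔF = 0.57 × 0.013 = 0.0074 W/m².
Total ΔF = 6.9285 + 0.4794 + 0.0156 + 0.0074 = 7.4309 W/m².
ΔT = λ ΔF = 0.49 × 7.43 = 3.6407 K.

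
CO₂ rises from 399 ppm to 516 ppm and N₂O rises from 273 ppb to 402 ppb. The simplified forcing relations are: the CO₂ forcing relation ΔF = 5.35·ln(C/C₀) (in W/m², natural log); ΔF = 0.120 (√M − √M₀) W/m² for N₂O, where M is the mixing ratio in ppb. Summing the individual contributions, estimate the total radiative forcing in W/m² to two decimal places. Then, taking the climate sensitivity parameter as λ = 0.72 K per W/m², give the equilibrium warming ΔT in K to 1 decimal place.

ΔF = 1.80 W/m²; ΔT = 1.3 K

CO₂: 5.35 × ln(516/399) = 5.35 × ln(1.29323) = 5.35 × 0.25714 = 1.3757 W/m².
N₂O: 0.120 × (√402 − √273) = 0.120 × (20.0499 − 16.5227) = 0.120 × 3.5272 = 0.4233 W/m².
Total ΔF = 1.3757 + 0.4233 = 1.7990 W/m².
ΔT = λ ΔF = 0.72 × 1.80 = 1.2960 K.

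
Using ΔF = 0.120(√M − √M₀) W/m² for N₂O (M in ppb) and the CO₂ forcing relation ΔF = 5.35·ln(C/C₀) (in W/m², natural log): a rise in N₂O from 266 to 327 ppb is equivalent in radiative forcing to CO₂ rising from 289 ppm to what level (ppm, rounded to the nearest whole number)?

C ≈ 301 ppm

N₂O forcing: 0.120 × (√327 − √266) = 0.120 × (18.0831 − 16.3095) = 0.120 × 1.7736 = 0.21283 W/m².
Set 5.35 ln(C/289) = 0.21283: ln(C/289) = 0.21283/5.35 = 0.03978, so C = 289 × e^0.03978 = 289 × 1.04058 = 300.73 ppm.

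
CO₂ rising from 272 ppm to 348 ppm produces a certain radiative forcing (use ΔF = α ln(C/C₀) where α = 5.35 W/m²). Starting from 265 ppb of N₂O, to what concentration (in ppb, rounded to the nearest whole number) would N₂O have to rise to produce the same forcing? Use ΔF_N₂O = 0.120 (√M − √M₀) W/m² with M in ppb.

M ≈ 743 ppb

CO₂ forcing: 5.35 × ln(348/272) = 5.35 × 0.246400 = 1.31824 W/m².
Set 0.120(√M − √265) = 1.31824: √M = 1.31824/0.120 + √265 = 10.9853 + 16.2788 = 27.2641.
M = (27.2641)² = 743.33 ppb.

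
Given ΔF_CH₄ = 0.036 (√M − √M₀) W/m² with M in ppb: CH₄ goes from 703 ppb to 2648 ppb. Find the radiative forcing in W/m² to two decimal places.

CH₄: 0.036 × (√2648 − √703) = 0.036 × (51.4587 − 26.5141) = 0.036 × 24.9446 = 0.8980 W/m².

ΔF = 0.90 W/m²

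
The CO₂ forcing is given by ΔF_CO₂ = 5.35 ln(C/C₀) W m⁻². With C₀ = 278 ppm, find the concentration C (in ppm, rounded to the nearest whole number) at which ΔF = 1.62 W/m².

C ≈ 376 ppm

Set 5.35 ln(C/278) = 1.62, so ln(C/278) = 1.62/5.35 = 0.30280.
Then C/278 = e^0.30280 = 1.35364, giving C = 278 × 1.35364 = 376.31 ppm.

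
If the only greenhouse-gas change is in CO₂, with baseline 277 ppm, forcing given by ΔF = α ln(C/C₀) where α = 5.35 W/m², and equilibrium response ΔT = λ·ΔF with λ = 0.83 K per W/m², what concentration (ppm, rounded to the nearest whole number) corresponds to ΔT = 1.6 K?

Required forcing: ΔF = ΔT/λ = 1.6/0.83 = 1.9277 W/m².
Then ln(C/277) = ΔF/5.35 = 1.9277/5.35 = 0.36032.
So C = 277 × e^0.36032 = 277 × 1.43379 = 397.16 ppm.

C ≈ 397 ppm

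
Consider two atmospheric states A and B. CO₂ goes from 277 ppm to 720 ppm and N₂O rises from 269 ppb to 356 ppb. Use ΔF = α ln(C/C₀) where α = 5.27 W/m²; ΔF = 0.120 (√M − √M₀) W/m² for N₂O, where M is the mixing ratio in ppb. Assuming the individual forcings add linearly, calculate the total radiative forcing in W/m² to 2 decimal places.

CO₂: 5.27 × ln(720/277) = 5.27 × ln(2.59928) = 5.27 × 0.95523 = 5.0341 W/m².
N₂O: 0.120 × (√356 − √269) = 0.120 × (18.8680 − 16.4012) = 0.120 × 2.4668 = 0.2960 W/m².
Total ΔF = 5.0341 + 0.2960 = 5.3301 W/m².

ΔF = 5.33 W/m²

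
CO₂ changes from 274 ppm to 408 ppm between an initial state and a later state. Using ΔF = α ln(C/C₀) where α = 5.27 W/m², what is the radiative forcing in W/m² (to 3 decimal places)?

ΔF = 2.098 W/m²

CO₂ absorption bands are partially saturated, so forcing scales with the logarithm of the concentration ratio.
CO₂: 5.27 × ln(408/274) = 5.27 × ln(1.48905) = 5.27 × 0.39814 = 2.0982 W/m².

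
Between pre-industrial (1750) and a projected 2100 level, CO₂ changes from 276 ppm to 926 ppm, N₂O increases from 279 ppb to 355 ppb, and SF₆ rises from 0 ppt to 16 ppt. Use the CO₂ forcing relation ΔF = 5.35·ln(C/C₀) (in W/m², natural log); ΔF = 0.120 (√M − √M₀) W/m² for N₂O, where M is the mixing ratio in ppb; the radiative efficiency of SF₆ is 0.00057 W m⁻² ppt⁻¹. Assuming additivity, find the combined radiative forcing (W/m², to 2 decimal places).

ΔF = 6.74 W/m²

CO₂: 5.35 × ln(926/276) = 5.35 × ln(3.35507) = 5.35 × 1.21047 = 6.4760 W/m².
N₂O: 0.120 × (√355 − √279) = 0.120 × (18.8414 − 16.7033) = 0.120 × 2.1381 = 0.2566 W/m².
SF₆: ΔF = 0.00057 × (16 − 0) = 0.00057 × 16 = 0.0091 W/m².
Total ΔF = 6.4760 + 0.2566 + 0.0091 = 6.7417 W/m².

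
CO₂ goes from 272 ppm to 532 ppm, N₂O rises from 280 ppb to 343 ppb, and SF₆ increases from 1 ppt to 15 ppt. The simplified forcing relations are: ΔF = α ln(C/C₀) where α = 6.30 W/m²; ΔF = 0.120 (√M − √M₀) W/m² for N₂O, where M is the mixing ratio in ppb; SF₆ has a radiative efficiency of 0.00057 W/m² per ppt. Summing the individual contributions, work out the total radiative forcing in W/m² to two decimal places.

ΔF = 4.45 W/m²

CO₂: 6.30 × ln(532/272) = 6.30 × ln(1.95588) = 6.30 × 0.67084 = 4.2263 W/m².
N₂O: 0.120 × (√343 − √280) = 0.120 × (18.5203 − 16.7332) = 0.120 × 1.7871 = 0.2145 W/m².
SF₆: ΔF = 0.00057 × (15 − 1) = 0.00057 × 14 = 0.0080 W/m².
Total ΔF = 4.2263 + 0.2145 + 0.0080 = 4.4488 W/m².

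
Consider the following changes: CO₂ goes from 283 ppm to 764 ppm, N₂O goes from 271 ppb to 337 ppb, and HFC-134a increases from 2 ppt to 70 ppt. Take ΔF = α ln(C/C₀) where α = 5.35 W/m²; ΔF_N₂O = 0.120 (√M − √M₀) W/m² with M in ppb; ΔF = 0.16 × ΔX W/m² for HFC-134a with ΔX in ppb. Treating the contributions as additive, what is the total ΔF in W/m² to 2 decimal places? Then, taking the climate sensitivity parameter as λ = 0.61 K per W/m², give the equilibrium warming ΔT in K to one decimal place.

ΔF = 5.55 W/m²; ΔT = 3.4 K

CO₂: 5.35 × ln(764/283) = 5.35 × ln(2.69965) = 5.35 × 0.99312 = 5.3132 W/m².
N₂O: 0.120 × (√337 − √271) = 0.120 × (18.3576 − 16.4621) = 0.120 × 1.8955 = 0.2275 W/m².
HFC-134a: Δ = 70 − 2 = 68 ppt = 0.068 ppb; ΔF = 0.16 × 0.068 = 0.0109 W/m².
Total ΔF = 5.3132 + 0.2275 + 0.0109 = 5.5516 W/m².
ΔT = λ ΔF = 0.61 × 5.55 = 3.3855 K.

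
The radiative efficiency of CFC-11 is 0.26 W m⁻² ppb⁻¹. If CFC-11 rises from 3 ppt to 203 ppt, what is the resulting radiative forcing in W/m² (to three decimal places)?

ΔF = 0.052 W/m²

CFC-11: Δ = 203 − 3 = 200 ppt = 0.200 ppb; ΔF = 0.26 × 0.200 = 0.0520 W/m².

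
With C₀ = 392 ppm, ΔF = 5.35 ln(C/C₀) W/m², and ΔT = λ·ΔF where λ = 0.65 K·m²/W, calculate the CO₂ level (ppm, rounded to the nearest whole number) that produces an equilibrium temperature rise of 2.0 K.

C ≈ 697 ppm

Required forcing: ΔF = ΔT/λ = 2.0/0.65 = 3.0769 W/m².
Then ln(C/392) = ΔF/5.35 = 3.0769/5.35 = 0.57512.
So C = 392 × e^0.57512 = 392 × 1.77734 = 696.72 ppm.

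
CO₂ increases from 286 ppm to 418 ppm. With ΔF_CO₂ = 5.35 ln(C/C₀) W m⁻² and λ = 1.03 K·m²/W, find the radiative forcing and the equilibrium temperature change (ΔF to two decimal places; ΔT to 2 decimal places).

CO₂: 5.35 × ln(418/286) = 5.35 × ln(1.46154) = 5.35 × 0.37949 = 2.0303 W/m².
ΔT = λ ΔF = 1.03 × 2.03 = 2.0909 K.

ΔF = 2.03 W/m²; ΔT = 2.09 K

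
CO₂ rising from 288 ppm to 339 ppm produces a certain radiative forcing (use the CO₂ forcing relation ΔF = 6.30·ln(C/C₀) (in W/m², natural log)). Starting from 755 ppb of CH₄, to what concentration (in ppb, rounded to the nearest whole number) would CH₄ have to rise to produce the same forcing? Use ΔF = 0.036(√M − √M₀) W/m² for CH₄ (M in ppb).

M ≈ 3137 ppb

CO₂ forcing: 6.30 × ln(339/288) = 6.30 × 0.163040 = 1.02715 W/m².
Set 0.036(√M − √755) = 1.02715: √M = 1.02715/0.036 + √755 = 28.5319 + 27.4773 = 56.0092.
M = (56.0092)² = 3137.03 ppb.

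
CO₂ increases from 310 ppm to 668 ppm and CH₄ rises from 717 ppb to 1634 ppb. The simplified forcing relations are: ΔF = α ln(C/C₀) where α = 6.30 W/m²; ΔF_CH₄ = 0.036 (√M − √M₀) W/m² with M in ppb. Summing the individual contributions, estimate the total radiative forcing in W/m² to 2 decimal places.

ΔF = 5.33 W/m²

CO₂: 6.30 × ln(668/310) = 6.30 × ln(2.15484) = 6.30 × 0.76772 = 4.8366 W/m².
CH₄: 0.036 × (√1634 − √717) = 0.036 × (40.4228 − 26.7769) = 0.036 × 13.6459 = 0.4913 W/m².
Total ΔF = 4.8366 + 0.4913 = 5.3279 W/m².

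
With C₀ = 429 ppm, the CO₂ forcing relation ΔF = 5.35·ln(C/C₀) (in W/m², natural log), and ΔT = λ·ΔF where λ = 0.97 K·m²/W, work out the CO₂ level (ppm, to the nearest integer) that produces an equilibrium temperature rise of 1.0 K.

Required forcing: ΔF = ΔT/λ = 1.0/0.97 = 1.0309 W/m².
Then ln(C/429) = ΔF/5.35 = 1.0309/5.35 = 0.19269.
So C = 429 × e^0.19269 = 429 × 1.21251 = 520.17 ppm.

C ≈ 520 ppm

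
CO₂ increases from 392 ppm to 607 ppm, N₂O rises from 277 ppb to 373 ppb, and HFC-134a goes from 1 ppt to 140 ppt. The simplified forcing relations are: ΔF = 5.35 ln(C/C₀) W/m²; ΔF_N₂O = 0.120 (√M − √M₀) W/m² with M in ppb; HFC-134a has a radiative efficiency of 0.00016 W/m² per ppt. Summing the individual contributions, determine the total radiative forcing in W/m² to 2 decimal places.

CO₂: 5.35 × ln(607/392) = 5.35 × ln(1.54847) = 5.35 × 0.43727 = 2.3394 W/m².
N₂O: 0.120 × (√373 − √277) = 0.120 × (19.3132 − 16.6433) = 0.120 × 2.6699 = 0.3204 W/m².
HFC-134a: ΔF = 0.00016 × (140 − 1) = 0.00016 × 139 = 0.0222 W/m².
Total ΔF = 2.3394 + 0.3204 + 0.0222 = 2.6820 W/m².

ΔF = 2.68 W/m²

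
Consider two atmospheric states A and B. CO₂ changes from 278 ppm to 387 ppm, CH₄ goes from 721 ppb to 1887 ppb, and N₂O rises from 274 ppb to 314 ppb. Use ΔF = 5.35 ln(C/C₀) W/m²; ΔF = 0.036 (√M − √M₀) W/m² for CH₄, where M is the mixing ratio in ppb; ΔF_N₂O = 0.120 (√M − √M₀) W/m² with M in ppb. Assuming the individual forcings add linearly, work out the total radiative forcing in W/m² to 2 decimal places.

ΔF = 2.51 W/m²

CO₂: 5.35 × ln(387/278) = 5.35 × ln(1.39209) = 5.35 × 0.33081 = 1.7698 W/m².
CH₄: 0.036 × (√1887 − √721) = 0.036 × (43.4396 − 26.8514) = 0.036 × 16.5882 = 0.5972 W/m².
N₂O: 0.120 × (√314 − √274) = 0.120 × (17.7200 − 16.5529) = 0.120 × 1.1671 = 0.1401 W/m².
Total ΔF = 1.7698 + 0.5972 + 0.1401 = 2.5071 W/m².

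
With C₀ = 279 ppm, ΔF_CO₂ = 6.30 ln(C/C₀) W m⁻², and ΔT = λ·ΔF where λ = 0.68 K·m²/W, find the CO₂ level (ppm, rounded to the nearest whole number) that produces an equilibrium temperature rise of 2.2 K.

Required forcing: ΔF = ΔT/λ = 2.2/0.68 = 3.2353 W/m².
Then ln(C/279) = ΔF/6.30 = 3.2353/6.30 = 0.51354.
So C = 279 × e^0.51354 = 279 × 1.67120 = 466.26 ppm.

C ≈ 466 ppm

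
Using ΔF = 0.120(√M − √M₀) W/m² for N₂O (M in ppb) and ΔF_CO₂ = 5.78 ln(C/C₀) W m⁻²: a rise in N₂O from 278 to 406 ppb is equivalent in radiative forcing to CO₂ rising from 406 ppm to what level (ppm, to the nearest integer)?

N₂O forcing: 0.120 × (√406 − √278) = 0.120 × (20.1494 − 16.6733) = 0.120 × 3.4761 = 0.41713 W/m².
Set 5.78 ln(C/406) = 0.41713: ln(C/406) = 0.41713/5.78 = 0.07217, so C = 406 × e^0.07217 = 406 × 1.07484 = 436.39 ppm.

C ≈ 436 ppm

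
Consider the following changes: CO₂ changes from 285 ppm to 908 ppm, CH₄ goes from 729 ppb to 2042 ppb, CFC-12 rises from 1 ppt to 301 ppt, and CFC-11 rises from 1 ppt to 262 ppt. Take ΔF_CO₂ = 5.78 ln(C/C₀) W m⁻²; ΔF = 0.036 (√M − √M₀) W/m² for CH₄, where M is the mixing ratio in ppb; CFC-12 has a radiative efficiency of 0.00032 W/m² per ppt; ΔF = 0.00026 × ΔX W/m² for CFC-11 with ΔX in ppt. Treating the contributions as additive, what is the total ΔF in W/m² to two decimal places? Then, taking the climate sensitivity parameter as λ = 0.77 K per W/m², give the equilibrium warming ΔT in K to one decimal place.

ΔF = 7.52 W/m²; ΔT = 5.8 K

CO₂: 5.78 × ln(908/285) = 5.78 × ln(3.18596) = 5.78 × 1.15875 = 6.6976 W/m².
CH₄: 0.036 × (√2042 − √729) = 0.036 × (45.1885 − 27.0000) = 0.036 × 18.1885 = 0.6548 W/m².
CFC-12: ΔF = 0.00032 × (301 − 1) = 0.00032 × 300 = 0.0960 W/m².
CFC-11: ΔF = 0.00026 × (262 − 1) = 0.00026 × 261 = 0.0679 W/m².
Total ΔF = 6.6976 + 0.6548 + 0.0960 + 0.0679 = 7.5163 W/m².
ΔT = λ ΔF = 0.77 × 7.52 = 5.7904 K.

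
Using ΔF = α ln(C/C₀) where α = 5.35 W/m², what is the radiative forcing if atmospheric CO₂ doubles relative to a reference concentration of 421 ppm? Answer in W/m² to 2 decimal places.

ΔF = 3.71 W/m²

Because the forcing depends only on the ratio C/C₀, the initial concentration does not enter.
ΔF = 5.35 × ln(2) = 5.35 × 0.69315 = 3.7084 W/m².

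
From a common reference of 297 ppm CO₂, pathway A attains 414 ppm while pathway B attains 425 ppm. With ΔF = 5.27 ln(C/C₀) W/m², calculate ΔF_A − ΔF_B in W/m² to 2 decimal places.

ΔF_A = 5.27 ln(414/297) = 5.27 × 0.33213 = 1.7503 W/m².
ΔF_B = 5.27 ln(425/297) = 5.27 × 0.35836 = 1.8886 W/m².
Difference: 1.7503 − 1.8886 = -0.1383 W/m².

ΔF_A − ΔF_B = -0.14 W/m²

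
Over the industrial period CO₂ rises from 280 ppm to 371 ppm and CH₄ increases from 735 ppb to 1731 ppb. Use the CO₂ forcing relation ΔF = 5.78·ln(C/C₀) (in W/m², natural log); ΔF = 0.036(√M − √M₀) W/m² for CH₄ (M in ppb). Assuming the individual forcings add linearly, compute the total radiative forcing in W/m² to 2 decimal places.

ΔF = 2.15 W/m²

CO₂: 5.78 × ln(371/280) = 5.78 × ln(1.32500) = 5.78 × 0.28141 = 1.6265 W/m².
CH₄: 0.036 × (√1731 − √735) = 0.036 × (41.6053 − 27.1109) = 0.036 × 14.4944 = 0.5218 W/m².
Total ΔF = 1.6265 + 0.5218 = 2.1483 W/m².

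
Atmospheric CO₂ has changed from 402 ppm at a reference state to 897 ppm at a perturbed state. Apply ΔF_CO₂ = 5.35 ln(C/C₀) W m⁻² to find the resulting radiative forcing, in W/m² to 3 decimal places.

ΔF = 4.294 W/m²

CO₂ absorption bands are partially saturated, so forcing scales with the logarithm of the concentration ratio.
CO₂: 5.35 × ln(897/402) = 5.35 × ln(2.23134) = 5.35 × 0.80260 = 4.2939 W/m².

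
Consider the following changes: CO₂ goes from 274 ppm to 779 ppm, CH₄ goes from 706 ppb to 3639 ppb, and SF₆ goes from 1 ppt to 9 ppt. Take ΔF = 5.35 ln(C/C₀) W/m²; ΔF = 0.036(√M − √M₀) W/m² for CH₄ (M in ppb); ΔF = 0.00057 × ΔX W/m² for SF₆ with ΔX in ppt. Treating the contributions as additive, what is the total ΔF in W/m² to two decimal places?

CO₂: 5.35 × ln(779/274) = 5.35 × ln(2.84307) = 5.35 × 1.04488 = 5.5901 W/m².
CH₄: 0.036 × (√3639 − √706) = 0.036 × (60.3241 − 26.5707) = 0.036 × 33.7534 = 1.2151 W/m².
SF₆: ΔF = 0.00057 × (9 − 1) = 0.00057 × 8 = 0.0046 W/m².
Total ΔF = 5.5901 + 1.2151 + 0.0046 = 6.8098 W/m².

ΔF = 6.81 W/m²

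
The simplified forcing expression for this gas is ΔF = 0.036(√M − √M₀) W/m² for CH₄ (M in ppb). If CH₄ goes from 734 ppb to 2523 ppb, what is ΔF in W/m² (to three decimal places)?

CH₄: 0.036 × (√2523 − √734) = 0.036 × (50.2295 − 27.0924) = 0.036 × 23.1371 = 0.8329 W/m².

ΔF = 0.833 W/m²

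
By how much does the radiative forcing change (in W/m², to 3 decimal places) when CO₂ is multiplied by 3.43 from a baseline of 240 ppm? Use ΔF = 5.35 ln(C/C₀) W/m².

ΔF = 6.594 W/m²

ΔF = 5.35 × ln(3.43) = 5.35 × 1.23256 = 6.5942 W/m².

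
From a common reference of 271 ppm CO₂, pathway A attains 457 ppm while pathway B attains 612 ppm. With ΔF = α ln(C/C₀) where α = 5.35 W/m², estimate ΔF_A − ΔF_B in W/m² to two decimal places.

ΔF_A − ΔF_B = -1.56 W/m²

ΔF_A = 5.35 ln(457/271) = 5.35 × 0.52256 = 2.7957 W/m².
ΔF_B = 5.35 ln(612/271) = 5.35 × 0.81461 = 4.3582 W/m².
Difference: 2.7957 − 4.3582 = -1.5625 W/m².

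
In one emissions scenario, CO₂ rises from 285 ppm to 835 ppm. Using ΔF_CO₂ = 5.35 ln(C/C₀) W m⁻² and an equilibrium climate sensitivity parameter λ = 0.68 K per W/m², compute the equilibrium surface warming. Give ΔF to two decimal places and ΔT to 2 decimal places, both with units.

CO₂: 5.35 × ln(835/285) = 5.35 × ln(2.92982) = 5.35 × 1.07494 = 5.7509 W/m².
ΔT = λ ΔF = 0.68 × 5.75 = 3.9100 K.

ΔF = 5.75 W/m²; ΔT = 3.91 K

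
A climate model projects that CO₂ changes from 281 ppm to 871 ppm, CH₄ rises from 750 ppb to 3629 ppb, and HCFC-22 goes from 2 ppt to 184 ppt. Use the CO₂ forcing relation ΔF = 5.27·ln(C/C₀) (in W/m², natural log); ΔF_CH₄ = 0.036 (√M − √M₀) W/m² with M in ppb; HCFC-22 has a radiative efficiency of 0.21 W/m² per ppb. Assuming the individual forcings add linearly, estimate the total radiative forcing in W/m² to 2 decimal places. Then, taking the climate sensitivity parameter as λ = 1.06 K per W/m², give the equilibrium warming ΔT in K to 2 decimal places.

CO₂: 5.27 × ln(871/281) = 5.27 × ln(3.09964) = 5.27 × 1.13129 = 5.9619 W/m².
CH₄: 0.036 × (√3629 − √750) = 0.036 × (60.2412 − 27.3861) = 0.036 × 32.8551 = 1.1828 W/m².
HCFC-22: Δ = 184 − 2 = 182 ppt = 0.182 ppb; ΔF = 0.21 × 0.182 = 0.0382 W/m².
Total ΔF = 5.9619 + 1.1828 + 0.0382 = 7.1829 W/m².
ΔT = λ ΔF = 1.06 × 7.18 = 7.6108 K.

ΔF = 7.18 W/m²; ΔT = 7.61 K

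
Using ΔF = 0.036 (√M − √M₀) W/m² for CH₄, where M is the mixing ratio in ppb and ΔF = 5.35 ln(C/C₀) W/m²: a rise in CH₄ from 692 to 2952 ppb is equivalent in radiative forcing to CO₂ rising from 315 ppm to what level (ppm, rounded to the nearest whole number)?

CH₄ forcing: 0.036 × (√2952 − √692) = 0.036 × (54.3323 − 26.3059) = 0.036 × 28.0264 = 1.00895 W/m².
Set 5.35 ln(C/315) = 1.00895: ln(C/315) = 1.00895/5.35 = 0.18859, so C = 315 × e^0.18859 = 315 × 1.20755 = 380.38 ppm.

C ≈ 380 ppm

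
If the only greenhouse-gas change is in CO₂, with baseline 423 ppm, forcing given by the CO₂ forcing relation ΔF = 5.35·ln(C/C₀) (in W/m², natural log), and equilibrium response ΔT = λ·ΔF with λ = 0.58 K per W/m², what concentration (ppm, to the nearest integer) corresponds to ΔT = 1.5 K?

C ≈ 686 ppm

Required forcing: ΔF = ΔT/λ = 1.5/0.58 = 2.5862 W/m².
Then ln(C/423) = ΔF/5.35 = 2.5862/5.35 = 0.48340.
So C = 423 × e^0.48340 = 423 × 1.62158 = 685.93 ppm.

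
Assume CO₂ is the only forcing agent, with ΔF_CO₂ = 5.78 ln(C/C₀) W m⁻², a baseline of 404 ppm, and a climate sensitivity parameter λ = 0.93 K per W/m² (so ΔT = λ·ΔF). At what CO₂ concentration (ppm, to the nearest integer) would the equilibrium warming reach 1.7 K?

Required forcing: ΔF = ΔT/λ = 1.7/0.93 = 1.8280 W/m².
Then ln(C/404) = ΔF/5.78 = 1.8280/5.78 = 0.31626.
So C = 404 × e^0.31626 = 404 × 1.37199 = 554.28 ppm.

C ≈ 554 ppm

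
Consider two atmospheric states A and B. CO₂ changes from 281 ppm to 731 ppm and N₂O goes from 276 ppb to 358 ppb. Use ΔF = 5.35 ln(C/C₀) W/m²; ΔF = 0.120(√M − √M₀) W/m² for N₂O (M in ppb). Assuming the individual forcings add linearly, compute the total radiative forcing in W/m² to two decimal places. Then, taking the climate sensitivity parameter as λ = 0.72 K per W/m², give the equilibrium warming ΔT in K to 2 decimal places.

CO₂: 5.35 × ln(731/281) = 5.35 × ln(2.60142) = 5.35 × 0.95606 = 5.1149 W/m².
N₂O: 0.120 × (√358 − √276) = 0.120 × (18.9209 − 16.6132) = 0.120 × 2.3077 = 0.2769 W/m².
Total ΔF = 5.1149 + 0.2769 = 5.3918 W/m².
ΔT = λ ΔF = 0.72 × 5.39 = 3.8808 K.

ΔF = 5.39 W/m²; ΔT = 3.88 K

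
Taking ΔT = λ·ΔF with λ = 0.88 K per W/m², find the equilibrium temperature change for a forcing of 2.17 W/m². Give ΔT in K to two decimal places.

ΔT = λ ΔF = 0.88 × 2.17 = 1.9096 K.

ΔT = 1.91 K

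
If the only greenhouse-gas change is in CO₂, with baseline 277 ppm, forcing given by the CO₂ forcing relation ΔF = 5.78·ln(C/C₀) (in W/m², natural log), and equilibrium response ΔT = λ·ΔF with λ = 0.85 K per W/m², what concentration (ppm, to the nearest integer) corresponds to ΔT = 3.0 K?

C ≈ 510 ppm

Required forcing: ΔF = ΔT/λ = 3.0/0.85 = 3.5294 W/m².
Then ln(C/277) = ΔF/5.78 = 3.5294/5.78 = 0.61062.
So C = 277 × e^0.61062 = 277 × 1.84157 = 510.11 ppm.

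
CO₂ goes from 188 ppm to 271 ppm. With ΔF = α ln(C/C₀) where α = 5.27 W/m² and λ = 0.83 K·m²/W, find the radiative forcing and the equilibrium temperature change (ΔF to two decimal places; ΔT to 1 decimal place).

CO₂: 5.27 × ln(271/188) = 5.27 × ln(1.44149) = 5.27 × 0.36568 = 1.9271 W/m².
ΔT = λ ΔF = 0.83 × 1.93 = 1.6019 K.

ΔF = 1.93 W/m²; ΔT = 1.6 K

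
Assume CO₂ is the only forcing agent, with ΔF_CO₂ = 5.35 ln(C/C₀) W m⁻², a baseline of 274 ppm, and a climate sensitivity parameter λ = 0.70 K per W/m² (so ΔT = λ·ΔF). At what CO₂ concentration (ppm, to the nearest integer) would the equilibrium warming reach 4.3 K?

Required forcing: ΔF = ΔT/λ = 4.3/0.70 = 6.1429 W/m².
Then ln(C/274) = ΔF/5.35 = 6.1429/5.35 = 1.14821.
So C = 274 × e^1.14821 = 274 × 3.15254 = 863.80 ppm.

C ≈ 864 ppm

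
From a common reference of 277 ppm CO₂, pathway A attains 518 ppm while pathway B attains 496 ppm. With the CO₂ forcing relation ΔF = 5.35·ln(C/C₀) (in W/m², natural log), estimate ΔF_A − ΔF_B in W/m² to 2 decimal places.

ΔF_A − ΔF_B = 0.23 W/m²

ΔF_A = 5.35 ln(518/277) = 5.35 × 0.62596 = 3.3489 W/m².
ΔF_B = 5.35 ln(496/277) = 5.35 × 0.58256 = 3.1167 W/m².
Difference: 3.3489 − 3.1167 = 0.2322 W/m².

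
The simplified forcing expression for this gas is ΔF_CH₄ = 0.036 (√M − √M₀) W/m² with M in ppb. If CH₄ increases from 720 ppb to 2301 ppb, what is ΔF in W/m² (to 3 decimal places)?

CH₄: 0.036 × (√2301 − √720) = 0.036 × (47.9687 − 26.8328) = 0.036 × 21.1359 = 0.7609 W/m².

ΔF = 0.761 W/m²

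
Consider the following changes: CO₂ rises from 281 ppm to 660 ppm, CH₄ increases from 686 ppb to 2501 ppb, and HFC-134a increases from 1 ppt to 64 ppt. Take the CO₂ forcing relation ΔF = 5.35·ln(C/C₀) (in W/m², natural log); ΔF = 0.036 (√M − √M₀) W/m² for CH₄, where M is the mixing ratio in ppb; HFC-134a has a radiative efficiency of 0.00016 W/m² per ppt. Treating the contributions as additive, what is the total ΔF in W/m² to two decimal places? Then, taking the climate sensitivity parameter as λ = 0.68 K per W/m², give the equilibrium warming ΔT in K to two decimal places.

CO₂: 5.35 × ln(660/281) = 5.35 × ln(2.34875) = 5.35 × 0.85388 = 4.5683 W/m².
CH₄: 0.036 × (√2501 − √686) = 0.036 × (50.0100 − 26.1916) = 0.036 × 23.8184 = 0.8575 W/m².
HFC-134a: ΔF = 0.00016 × (64 − 1) = 0.00016 × 63 = 0.0101 W/m².
Total ΔF = 4.5683 + 0.8575 + 0.0101 = 5.4359 W/m².
ΔT = λ ΔF = 0.68 × 5.44 = 3.6992 K.

ΔF = 5.44 W/m²; ΔT = 3.70 K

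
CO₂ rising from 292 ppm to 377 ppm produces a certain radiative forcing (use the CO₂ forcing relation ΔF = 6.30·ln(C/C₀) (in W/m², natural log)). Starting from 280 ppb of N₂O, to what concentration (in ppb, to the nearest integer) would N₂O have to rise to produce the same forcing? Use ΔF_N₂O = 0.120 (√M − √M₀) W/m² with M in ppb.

CO₂ forcing: 6.30 × ln(377/292) = 6.30 × 0.255491 = 1.60959 W/m².
Set 0.120(√M − √280) = 1.60959: √M = 1.60959/0.120 + √280 = 13.4133 + 16.7332 = 30.1465.
M = (30.1465)² = 908.81 ppb.

M ≈ 909 ppb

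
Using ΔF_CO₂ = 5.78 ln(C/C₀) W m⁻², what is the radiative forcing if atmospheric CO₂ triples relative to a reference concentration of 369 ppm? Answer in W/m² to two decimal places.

ΔF = 6.35 W/m²

ΔF = 5.78 × ln(3) = 5.78 × 1.09861 = 6.3500 W/m².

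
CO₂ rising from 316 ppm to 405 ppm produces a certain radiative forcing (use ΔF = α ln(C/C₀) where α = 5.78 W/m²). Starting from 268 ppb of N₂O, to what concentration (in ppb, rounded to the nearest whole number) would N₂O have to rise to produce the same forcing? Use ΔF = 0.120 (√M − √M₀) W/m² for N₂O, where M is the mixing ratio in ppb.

CO₂ forcing: 5.78 × ln(405/316) = 5.78 × 0.248145 = 1.43428 W/m².
Set 0.120(√M − √268) = 1.43428: √M = 1.43428/0.120 + √268 = 11.9523 + 16.3707 = 28.3230.
M = (28.3230)² = 802.19 ppb.

M ≈ 802 ppb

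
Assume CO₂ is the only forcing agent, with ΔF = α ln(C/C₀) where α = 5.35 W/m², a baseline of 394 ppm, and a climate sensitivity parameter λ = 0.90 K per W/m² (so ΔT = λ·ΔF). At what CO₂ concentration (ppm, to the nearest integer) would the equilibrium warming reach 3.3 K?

C ≈ 782 ppm

Required forcing: ΔF = ΔT/λ = 3.3/0.90 = 3.6667 W/m².
Then ln(C/394) = ΔF/5.35 = 3.6667/5.35 = 0.68536.
So C = 394 × e^0.68536 = 394 × 1.98449 = 781.89 ppm.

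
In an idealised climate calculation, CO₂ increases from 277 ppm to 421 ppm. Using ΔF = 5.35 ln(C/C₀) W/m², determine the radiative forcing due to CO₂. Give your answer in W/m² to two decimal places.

ΔF = 2.24 W/m²

CO₂ absorption bands are partially saturated, so forcing scales with the logarithm of the concentration ratio.
CO₂: 5.35 × ln(421/277) = 5.35 × ln(1.51986) = 5.35 × 0.41862 = 2.2396 W/m².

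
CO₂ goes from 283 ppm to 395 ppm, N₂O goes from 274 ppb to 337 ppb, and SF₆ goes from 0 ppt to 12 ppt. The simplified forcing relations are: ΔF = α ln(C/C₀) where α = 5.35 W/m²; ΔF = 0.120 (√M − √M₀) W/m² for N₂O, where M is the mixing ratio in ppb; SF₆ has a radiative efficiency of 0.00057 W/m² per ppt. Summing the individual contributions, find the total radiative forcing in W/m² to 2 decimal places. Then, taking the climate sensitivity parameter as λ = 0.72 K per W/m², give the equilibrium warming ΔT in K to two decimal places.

ΔF = 2.01 W/m²; ΔT = 1.45 K

CO₂: 5.35 × ln(395/283) = 5.35 × ln(1.39576) = 5.35 × 0.33344 = 1.7839 W/m².
N₂O: 0.120 × (√337 − √274) = 0.120 × (18.3576 − 16.5529) = 0.120 × 1.8047 = 0.2166 W/m².
SF₆: ΔF = 0.00057 × (12 − 0) = 0.00057 × 12 = 0.0068 W/m².
Total ΔF = 1.7839 + 0.2166 + 0.0068 = 2.0073 W/m².
ΔT = λ ΔF = 0.72 × 2.01 = 1.4472 K.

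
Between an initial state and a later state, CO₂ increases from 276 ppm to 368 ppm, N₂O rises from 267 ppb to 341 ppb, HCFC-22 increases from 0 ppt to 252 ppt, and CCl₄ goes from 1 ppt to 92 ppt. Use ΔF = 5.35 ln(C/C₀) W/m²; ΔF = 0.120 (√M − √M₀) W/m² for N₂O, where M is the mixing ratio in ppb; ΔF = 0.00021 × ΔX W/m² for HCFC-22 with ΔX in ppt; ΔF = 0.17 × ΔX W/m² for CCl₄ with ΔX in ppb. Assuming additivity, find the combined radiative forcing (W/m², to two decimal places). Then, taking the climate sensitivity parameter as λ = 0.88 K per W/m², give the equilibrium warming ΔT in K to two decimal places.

CO₂: 5.35 × ln(368/276) = 5.35 × ln(1.33333) = 5.35 × 0.28768 = 1.5391 W/m².
N₂O: 0.120 × (√341 − √267) = 0.120 × (18.4662 − 16.3401) = 0.120 × 2.1261 = 0.2551 W/m².
HCFC-22: ΔF = 0.00021 × (252 − 0) = 0.00021 × 252 = 0.0529 W/m².
CCl₄: Δ = 92 − 1 = 91 ppt = 0.091 ppb; ΔF = 0.17 × 0.091 = 0.0155 W/m².
Total ΔF = 1.5391 + 0.2551 + 0.0529 + 0.0155 = 1.8626 W/m².
ΔT = λ ΔF = 0.88 × 1.86 = 1.6368 K.

ΔF = 1.86 W/m²; ΔT = 1.64 K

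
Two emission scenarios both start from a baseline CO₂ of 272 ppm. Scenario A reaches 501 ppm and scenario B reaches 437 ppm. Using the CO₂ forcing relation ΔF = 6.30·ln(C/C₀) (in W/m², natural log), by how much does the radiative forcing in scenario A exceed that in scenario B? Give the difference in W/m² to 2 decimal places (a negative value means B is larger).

ΔF_A = 6.30 ln(501/272) = 6.30 × 0.61080 = 3.8480 W/m².
ΔF_B = 6.30 ln(437/272) = 6.30 × 0.47413 = 2.9870 W/m².
Difference: 3.8480 − 2.9870 = 0.8610 W/m².

ΔF_A − ΔF_B = 0.86 W/m²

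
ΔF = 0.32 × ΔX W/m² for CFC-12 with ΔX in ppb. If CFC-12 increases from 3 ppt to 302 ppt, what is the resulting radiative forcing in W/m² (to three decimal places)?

ΔF = 0.096 W/m²

CFC-12: Δ = 302 − 3 = 299 ppt = 0.299 ppb; ΔF = 0.32 × 0.299 = 0.0957 W/m².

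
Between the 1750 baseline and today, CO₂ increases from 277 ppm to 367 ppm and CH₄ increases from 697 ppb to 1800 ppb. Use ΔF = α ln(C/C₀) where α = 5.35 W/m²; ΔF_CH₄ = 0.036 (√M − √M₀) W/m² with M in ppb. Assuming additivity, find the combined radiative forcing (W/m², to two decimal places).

CO₂: 5.35 × ln(367/277) = 5.35 × ln(1.32491) = 5.35 × 0.28134 = 1.5052 W/m².
CH₄: 0.036 × (√1800 − √697) = 0.036 × (42.4264 − 26.4008) = 0.036 × 16.0256 = 0.5769 W/m².
Total ΔF = 1.5052 + 0.5769 = 2.0821 W/m².

ΔF = 2.08 W/m²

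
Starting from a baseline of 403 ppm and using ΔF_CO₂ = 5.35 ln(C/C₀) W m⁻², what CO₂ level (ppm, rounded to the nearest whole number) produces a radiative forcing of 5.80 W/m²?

C ≈ 1192 ppm

Set 5.35 ln(C/403) = 5.80, so ln(C/403) = 5.80/5.35 = 1.08411.
Then C/403 = e^1.08411 = 2.95681, giving C = 403 × 2.95681 = 1191.59 ppm.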